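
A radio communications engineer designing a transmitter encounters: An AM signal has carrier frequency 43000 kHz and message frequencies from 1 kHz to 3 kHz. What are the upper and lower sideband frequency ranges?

Upper sideband (USB) = fc + [fm_low, fm_high] = 43000 + [1, 3] = [43001, 43003] kHz
Lower sideband (LSB) = fc - [fm_high, fm_low] = 43000 - [3, 1] = [42997, 42999] kHz
Total occupied spectrum: 42997 kHz to 43003 kHz (plus carrier at 43000 kHz)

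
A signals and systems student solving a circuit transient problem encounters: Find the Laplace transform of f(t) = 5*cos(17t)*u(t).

Standard pair: cos(wt)*u(t) <-> s/(s^2+w^2)
With w = 17: L{5*cos(17t)*u(t)} = 5s/(s^2+289)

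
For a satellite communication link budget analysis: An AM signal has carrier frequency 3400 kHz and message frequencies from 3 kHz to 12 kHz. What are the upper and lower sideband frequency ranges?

Upper sideband (USB) = fc + [fm_low, fm_high] = 3400 + [3, 12] = [3403, 3412] kHz
Lower sideband (LSB) = fc - [fm_high, fm_low] = 3400 - [12, 3] = [3388, 3397] kHz
Total occupied spectrum: 3388 kHz to 3412 kHz (plus carrier at 3400 kHz)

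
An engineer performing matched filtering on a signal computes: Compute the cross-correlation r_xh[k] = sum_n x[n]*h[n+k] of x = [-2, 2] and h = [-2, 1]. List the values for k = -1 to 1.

Both sequences indexed from 0 and zero outside their support.
Lags with overlap: k = -1 to 1.
  r_xh[-1] = x[1]*h[0] = -4
  r_xh[0] = x[0]*h[0] + x[1]*h[1] = 6
  r_xh[1] = x[0]*h[1] = -2
r_xh = [-4, 6, -2] (for k = -1, ..., 1)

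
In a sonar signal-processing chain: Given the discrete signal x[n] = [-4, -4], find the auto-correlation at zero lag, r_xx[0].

The auto-correlation at zero lag r_xx[0] equals the signal energy.
r_xx[0] = sum of x[n]^2 = (-4)^2 + (-4)^2
= 16 + 16 = 32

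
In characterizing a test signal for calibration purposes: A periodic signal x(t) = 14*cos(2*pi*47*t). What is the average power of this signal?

Average power of A*cos(wt) is A^2/2.
P = 14^2 / 2 = 196/2 = 98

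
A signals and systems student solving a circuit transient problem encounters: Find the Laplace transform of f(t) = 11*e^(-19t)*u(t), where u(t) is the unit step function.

Standard Laplace transform pair:
e^(-at)*u(t) <-> 1/(s+a)
With a = 19: L{11*e^(-19t)*u(t)} = 11/(s+19), ROC: Re(s) > -19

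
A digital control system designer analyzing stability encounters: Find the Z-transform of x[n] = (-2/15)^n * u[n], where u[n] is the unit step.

The Z-transform of a^n * u[n] is z/(z-a) for |z| > |a|.
Here a = -2/15, so X(z) = z/(z - (-2/15)) = 15z/(15z + 2)
ROC: |z| > 2/15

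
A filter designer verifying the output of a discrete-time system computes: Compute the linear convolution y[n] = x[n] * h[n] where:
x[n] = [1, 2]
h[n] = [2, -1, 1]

y[n] = sum_k x[k]*h[n-k]. Output length = len(x) + len(h) - 1 = 2 + 3 - 1 = 4.
y[0] = 1*2 = 2
y[1] = 2*2 + 1*-1 = 3
y[2] = 2*-1 + 1*1 = -1
y[3] = 2*1 = 2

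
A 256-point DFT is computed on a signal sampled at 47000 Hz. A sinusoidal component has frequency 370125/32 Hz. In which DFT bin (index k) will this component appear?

DFT frequency resolution = f_s/N = 47000/256 = 5875/32 Hz
Bin index k = f_signal / resolution = 370125/32 / 5875/32 = 63
The signal frequency 370125/32 Hz falls in DFT bin k = 63.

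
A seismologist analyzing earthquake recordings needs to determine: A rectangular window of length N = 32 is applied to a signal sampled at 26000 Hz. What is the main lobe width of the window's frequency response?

For a rectangular window of length N,
the main lobe width in frequency is 2*f_s/N.
= 2*26000/32 = 1625 Hz
This determines the minimum frequency separation for resolving two sinusoids.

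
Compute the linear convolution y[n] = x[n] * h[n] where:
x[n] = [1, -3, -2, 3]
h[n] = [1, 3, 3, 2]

y[n] = sum_k x[k]*h[n-k]. Output length = len(x) + len(h) - 1 = 4 + 4 - 1 = 7.
y[0] = 1*1 = 1
y[1] = -3*1 + 1*3 = 0
y[2] = -2*1 + -3*3 + 1*3 = -8
y[3] = 3*1 + -2*3 + -3*3 + 1*2 = -10
y[4] = 3*3 + -2*3 + -3*2 = -3
y[5] = 3*3 + -2*2 = 5
y[6] = 3*2 = 6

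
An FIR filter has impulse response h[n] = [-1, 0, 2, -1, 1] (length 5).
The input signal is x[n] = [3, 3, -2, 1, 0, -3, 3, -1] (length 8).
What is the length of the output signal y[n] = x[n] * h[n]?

For linear convolution, the output length is:
len(y) = len(x) + len(h) - 1 = 8 + 5 - 1 = 12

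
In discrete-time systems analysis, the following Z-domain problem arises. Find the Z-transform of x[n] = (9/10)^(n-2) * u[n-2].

Time-shifting property: if X(z) = Z{x[n]}, then Z{x[n-d]} = z^(-d) * X(z)
X(z) = z/(z - 9/10) for x[n] = (9/10)^n * u[n]
Z{x[n-2]} = z^(-2) * z/(z - 9/10) = z^(-1)/(z - 9/10)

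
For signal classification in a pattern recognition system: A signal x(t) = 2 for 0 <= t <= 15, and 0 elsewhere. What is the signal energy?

Energy = integral of |x(t)|^2 dt over the signal duration
= 2^2 * 15 = 4 * 15 = 60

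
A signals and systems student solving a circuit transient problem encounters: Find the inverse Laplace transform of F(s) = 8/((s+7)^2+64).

Standard pair: w/((s+a)^2+w^2) <-> e^(-at)*sin(wt)*u(t)
With a=7, w=8: f(t) = e^(-7t)*sin(8t)*u(t)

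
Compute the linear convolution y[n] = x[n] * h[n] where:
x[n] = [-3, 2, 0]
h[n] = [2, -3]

y[n] = sum_k x[k]*h[n-k]. Output length = len(x) + len(h) - 1 = 3 + 2 - 1 = 4.
y[0] = -3*2 = -6
y[1] = 2*2 + -3*-3 = 13
y[2] = 0*2 + 2*-3 = -6
y[3] = 0*-3 = 0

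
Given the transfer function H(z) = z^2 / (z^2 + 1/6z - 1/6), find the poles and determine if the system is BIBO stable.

Poles are roots of the denominator: z^2 + 1/6z - 1/6 = 0.
Quadratic formula: z = [-(1/6) +/- sqrt((1/6)^2 - 4*(-1/6))] / 2
Discriminant = 1/36 + 2/3 = 25/36; sqrt = 5/6.
z = (-1/6 +/- 5/6) / 2 => z = 1/3 or z = -1/2.
|p1| = 1/2, |p2| = 1/3.
For BIBO stability, all poles must lie inside the unit circle (|p| < 1).
System is STABLE since both |p| < 1.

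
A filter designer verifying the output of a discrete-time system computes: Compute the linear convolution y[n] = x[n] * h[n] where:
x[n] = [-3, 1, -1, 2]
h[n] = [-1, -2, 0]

y[n] = sum_k x[k]*h[n-k]. Output length = len(x) + len(h) - 1 = 4 + 3 - 1 = 6.
y[0] = -3*-1 = 3
y[1] = 1*-1 + -3*-2 = 5
y[2] = -1*-1 + 1*-2 + -3*0 = -1
y[3] = 2*-1 + -1*-2 + 1*0 = 0
y[4] = 2*-2 + -1*0 = -4
y[5] = 2*0 = 0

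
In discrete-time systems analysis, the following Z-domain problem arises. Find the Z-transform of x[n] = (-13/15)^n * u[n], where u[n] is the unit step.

The Z-transform of a^n * u[n] is z/(z-a) for |z| > |a|.
Here a = -13/15, so X(z) = z/(z - (-13/15)) = 15z/(15z + 13)
ROC: |z| > 13/15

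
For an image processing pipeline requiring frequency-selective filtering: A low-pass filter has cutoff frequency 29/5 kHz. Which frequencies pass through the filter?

A low-pass filter passes all frequencies below the cutoff frequency 29/5 kHz and attenuates higher frequencies.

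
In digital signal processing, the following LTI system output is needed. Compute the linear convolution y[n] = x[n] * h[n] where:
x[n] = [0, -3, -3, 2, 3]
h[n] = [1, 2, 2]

y[n] = sum_k x[k]*h[n-k]. Output length = len(x) + len(h) - 1 = 5 + 3 - 1 = 7.
y[0] = 0*1 = 0
y[1] = -3*1 + 0*2 = -3
y[2] = -3*1 + -3*2 + 0*2 = -9
y[3] = 2*1 + -3*2 + -3*2 = -10
y[4] = 3*1 + 2*2 + -3*2 = 1
y[5] = 3*2 + 2*2 = 10
y[6] = 3*2 = 6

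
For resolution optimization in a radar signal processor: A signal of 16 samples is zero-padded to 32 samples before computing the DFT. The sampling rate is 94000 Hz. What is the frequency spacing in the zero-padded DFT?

Original DFT: N = 16, resolution = f_s/N = 94000/16 = 5875 Hz
Zero-padded DFT: N = 32, resolution = f_s/N = 94000/32 = 5875/2 Hz
Zero-padding interpolates the spectrum (finer frequency grid)
but does NOT improve the true spectral resolution (ability to resolve close frequencies).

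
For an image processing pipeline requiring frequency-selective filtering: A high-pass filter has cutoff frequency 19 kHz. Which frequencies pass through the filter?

A high-pass filter passes all frequencies above the cutoff frequency 19 kHz and attenuates lower frequencies.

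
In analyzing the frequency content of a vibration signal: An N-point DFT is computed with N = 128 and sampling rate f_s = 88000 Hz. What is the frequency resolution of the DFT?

DFT frequency resolution = f_s / N
= 88000 / 128 = 1375/2 Hz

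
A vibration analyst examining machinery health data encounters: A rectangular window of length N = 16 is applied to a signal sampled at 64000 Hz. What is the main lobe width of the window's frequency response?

For a rectangular window of length N,
the main lobe width in frequency is 2*f_s/N.
= 2*64000/16 = 8000 Hz
This determines the minimum frequency separation for resolving two sinusoids.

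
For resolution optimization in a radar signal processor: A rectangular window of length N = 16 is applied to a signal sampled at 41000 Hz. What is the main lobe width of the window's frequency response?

For a rectangular window of length N,
the main lobe width in frequency is 2*f_s/N.
= 2*41000/16 = 5125 Hz
This determines the minimum frequency separation for resolving two sinusoids.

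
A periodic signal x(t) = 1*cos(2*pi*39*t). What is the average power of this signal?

Average power of A*cos(wt) is A^2/2.
P = 1^2 / 2 = 1/2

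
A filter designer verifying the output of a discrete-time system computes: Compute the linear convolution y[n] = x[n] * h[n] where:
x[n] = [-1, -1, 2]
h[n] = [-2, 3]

y[n] = sum_k x[k]*h[n-k]. Output length = len(x) + len(h) - 1 = 3 + 2 - 1 = 4.
y[0] = -1*-2 = 2
y[1] = -1*-2 + -1*3 = -1
y[2] = 2*-2 + -1*3 = -7
y[3] = 2*3 = 6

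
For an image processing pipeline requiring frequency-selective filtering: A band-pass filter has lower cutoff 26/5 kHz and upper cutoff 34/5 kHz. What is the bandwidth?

Bandwidth = f_high - f_low
= 34/5 kHz - 26/5 kHz = 8/5 kHz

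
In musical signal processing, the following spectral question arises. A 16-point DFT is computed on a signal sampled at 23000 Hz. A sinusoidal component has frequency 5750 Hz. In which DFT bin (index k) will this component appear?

DFT frequency resolution = f_s/N = 23000/16 = 2875/2 Hz
Bin index k = f_signal / resolution = 5750 / 2875/2 = 4
The signal frequency 5750 Hz falls in DFT bin k = 4.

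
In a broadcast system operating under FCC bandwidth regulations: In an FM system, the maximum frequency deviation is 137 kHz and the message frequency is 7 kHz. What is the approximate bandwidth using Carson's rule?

Carson's rule: BW = 2*(delta_f + f_m)
= 2*(137 + 7) kHz = 288 kHz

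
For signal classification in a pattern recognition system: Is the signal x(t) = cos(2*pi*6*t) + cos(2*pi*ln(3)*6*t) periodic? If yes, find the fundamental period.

f1 = 6 Hz, f2 = 6*ln(3) Hz
Ratio f2/f1 = ln(3), which is irrational.
Since the frequency ratio is irrational, no common period exists.
The signal is not periodic.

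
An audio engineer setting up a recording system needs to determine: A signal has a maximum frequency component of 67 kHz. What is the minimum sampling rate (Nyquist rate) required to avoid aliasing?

By the Nyquist-Shannon sampling theorem,
the minimum sampling rate (Nyquist rate) must be at least 2 * f_max.
Nyquist rate = 2 * 67 kHz = 134 kHz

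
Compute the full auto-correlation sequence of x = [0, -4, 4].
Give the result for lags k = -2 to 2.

r_xx[k] = sum_m x[m]*x[m+k], indexed from 0, for k = -2 to 2:
  r_xx[-2] = x[2]*x[0] = 0
  r_xx[-1] = x[1]*x[0] + x[2]*x[1] = -16
  r_xx[0] = x[0]*x[0] + x[1]*x[1] + x[2]*x[2] = 32
  r_xx[1] = x[0]*x[1] + x[1]*x[2] = -16
  r_xx[2] = x[0]*x[2] = 0
r_xx = [0, -16, 32, -16, 0]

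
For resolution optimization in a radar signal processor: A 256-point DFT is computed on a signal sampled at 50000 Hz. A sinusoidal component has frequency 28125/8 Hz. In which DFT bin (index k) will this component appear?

DFT frequency resolution = f_s/N = 50000/256 = 3125/16 Hz
Bin index k = f_signal / resolution = 28125/8 / 3125/16 = 18
The signal frequency 28125/8 Hz falls in DFT bin k = 18.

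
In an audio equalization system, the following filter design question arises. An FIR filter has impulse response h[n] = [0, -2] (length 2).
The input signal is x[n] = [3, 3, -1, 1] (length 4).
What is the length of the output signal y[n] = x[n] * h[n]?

For linear convolution, the output length is:
len(y) = len(x) + len(h) - 1 = 4 + 2 - 1 = 5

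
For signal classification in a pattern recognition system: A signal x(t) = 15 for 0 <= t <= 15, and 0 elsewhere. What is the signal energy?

Energy = integral of |x(t)|^2 dt over the signal duration
= 15^2 * 15 = 225 * 15 = 3375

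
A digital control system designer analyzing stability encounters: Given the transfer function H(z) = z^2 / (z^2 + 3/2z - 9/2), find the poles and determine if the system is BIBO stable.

Poles are roots of the denominator: z^2 + 3/2z - 9/2 = 0.
Quadratic formula: z = [-(3/2) +/- sqrt((3/2)^2 - 4*(-9/2))] / 2
Discriminant = 9/4 + 18 = 81/4; sqrt = 9/2.
z = (-3/2 +/- 9/2) / 2 => z = 3/2 or z = -3.
|p1| = 3, |p2| = 3/2.
For BIBO stability, all poles must lie inside the unit circle (|p| < 1).
System is UNSTABLE since at least one |p| >= 1.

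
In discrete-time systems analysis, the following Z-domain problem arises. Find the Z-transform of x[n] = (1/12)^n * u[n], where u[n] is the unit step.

The Z-transform of a^n * u[n] is z/(z-a) for |z| > |a|.
Here a = 1/12, so X(z) = z/(z - (1/12)) = 12z/(12z - 1)
ROC: |z| > 1/12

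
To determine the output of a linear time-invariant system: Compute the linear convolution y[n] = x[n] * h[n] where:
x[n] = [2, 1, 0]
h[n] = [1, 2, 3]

y[n] = sum_k x[k]*h[n-k]. Output length = len(x) + len(h) - 1 = 3 + 3 - 1 = 5.
y[0] = 2*1 = 2
y[1] = 1*1 + 2*2 = 5
y[2] = 0*1 + 1*2 + 2*3 = 8
y[3] = 0*2 + 1*3 = 3
y[4] = 0*3 = 0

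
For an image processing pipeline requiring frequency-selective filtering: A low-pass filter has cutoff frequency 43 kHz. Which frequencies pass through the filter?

A low-pass filter passes all frequencies below the cutoff frequency 43 kHz and attenuates higher frequencies.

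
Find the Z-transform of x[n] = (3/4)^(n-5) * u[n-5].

Time-shifting property: if X(z) = Z{x[n]}, then Z{x[n-d]} = z^(-d) * X(z)
X(z) = z/(z - 3/4) for x[n] = (3/4)^n * u[n]
Z{x[n-5]} = z^(-5) * z/(z - 3/4) = z^(-4)/(z - 3/4)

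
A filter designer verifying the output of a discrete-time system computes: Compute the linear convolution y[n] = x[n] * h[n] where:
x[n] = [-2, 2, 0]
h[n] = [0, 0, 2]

y[n] = sum_k x[k]*h[n-k]. Output length = len(x) + len(h) - 1 = 3 + 3 - 1 = 5.
y[0] = -2*0 = 0
y[1] = 2*0 + -2*0 = 0
y[2] = 0*0 + 2*0 + -2*2 = -4
y[3] = 0*0 + 2*2 = 4
y[4] = 0*2 = 0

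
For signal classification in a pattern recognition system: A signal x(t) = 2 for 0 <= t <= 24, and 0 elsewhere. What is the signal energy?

Energy = integral of |x(t)|^2 dt over the signal duration
= 2^2 * 24 = 4 * 24 = 96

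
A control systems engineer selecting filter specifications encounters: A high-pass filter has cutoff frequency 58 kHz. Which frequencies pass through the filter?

A high-pass filter passes all frequencies above the cutoff frequency 58 kHz and attenuates lower frequencies.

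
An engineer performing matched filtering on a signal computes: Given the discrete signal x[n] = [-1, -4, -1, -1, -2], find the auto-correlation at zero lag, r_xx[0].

The auto-correlation at zero lag r_xx[0] equals the signal energy.
r_xx[0] = sum of x[n]^2 = (-1)^2 + (-4)^2 + (-1)^2 + (-1)^2 + (-2)^2
= 1 + 16 + 1 + 1 + 4 = 23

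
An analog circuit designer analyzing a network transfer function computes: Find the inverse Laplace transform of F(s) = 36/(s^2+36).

Standard pair: w/(s^2+w^2) <-> sin(wt)*u(t)
Recognize w^2 = 36, so w = 6; numerator 36 = 6*6.
f(t) = 6*sin(6t)*u(t)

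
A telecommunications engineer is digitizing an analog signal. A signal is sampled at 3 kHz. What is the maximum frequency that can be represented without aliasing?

The maximum frequency that can be represented without aliasing
is the Nyquist frequency: f_max = f_s / 2 = 3 kHz / 2 = 3/2 kHz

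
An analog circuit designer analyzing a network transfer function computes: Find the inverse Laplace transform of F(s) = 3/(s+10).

Standard pair: k/(s+a) <-> k*e^(-at)*u(t)
With k=3, a=10: f(t) = 3*e^(-10t)*u(t)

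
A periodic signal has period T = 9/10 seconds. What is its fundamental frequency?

The fundamental frequency is the reciprocal of the period.
f = 1/T = 1/(9/10) = 10/9 Hz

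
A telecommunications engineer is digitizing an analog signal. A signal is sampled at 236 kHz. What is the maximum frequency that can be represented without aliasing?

The maximum frequency that can be represented without aliasing
is the Nyquist frequency: f_max = f_s / 2 = 236 kHz / 2 = 118 kHz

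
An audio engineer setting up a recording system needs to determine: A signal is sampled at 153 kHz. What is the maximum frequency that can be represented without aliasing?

The maximum frequency that can be represented without aliasing
is the Nyquist frequency: f_max = f_s / 2 = 153 kHz / 2 = 153/2 kHz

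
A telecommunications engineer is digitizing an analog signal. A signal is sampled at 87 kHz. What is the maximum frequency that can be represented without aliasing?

The maximum frequency that can be represented without aliasing
is the Nyquist frequency: f_max = f_s / 2 = 87 kHz / 2 = 87/2 kHz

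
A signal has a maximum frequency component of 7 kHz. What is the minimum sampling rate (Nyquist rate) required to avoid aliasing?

By the Nyquist-Shannon sampling theorem,
the minimum sampling rate (Nyquist rate) must be at least 2 * f_max.
Nyquist rate = 2 * 7 kHz = 14 kHz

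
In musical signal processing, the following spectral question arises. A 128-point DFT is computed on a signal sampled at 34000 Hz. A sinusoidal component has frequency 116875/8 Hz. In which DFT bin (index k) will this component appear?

DFT frequency resolution = f_s/N = 34000/128 = 2125/8 Hz
Bin index k = f_signal / resolution = 116875/8 / 2125/8 = 55
The signal frequency 116875/8 Hz falls in DFT bin k = 55.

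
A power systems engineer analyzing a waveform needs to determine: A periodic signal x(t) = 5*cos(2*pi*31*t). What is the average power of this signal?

Average power of A*cos(wt) is A^2/2.
P = 5^2 / 2 = 25/2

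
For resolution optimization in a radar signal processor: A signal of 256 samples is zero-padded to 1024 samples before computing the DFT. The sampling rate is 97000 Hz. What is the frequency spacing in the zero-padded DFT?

Original DFT: N = 256, resolution = f_s/N = 97000/256 = 12125/32 Hz
Zero-padded DFT: N = 1024, resolution = f_s/N = 97000/1024 = 12125/128 Hz
Zero-padding interpolates the spectrum (finer frequency grid)
but does NOT improve the true spectral resolution (ability to resolve close frequencies).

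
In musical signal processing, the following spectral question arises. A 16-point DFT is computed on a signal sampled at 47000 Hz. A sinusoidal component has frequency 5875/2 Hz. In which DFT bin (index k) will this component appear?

DFT frequency resolution = f_s/N = 47000/16 = 5875/2 Hz
Bin index k = f_signal / resolution = 5875/2 / 5875/2 = 1
The signal frequency 5875/2 Hz falls in DFT bin k = 1.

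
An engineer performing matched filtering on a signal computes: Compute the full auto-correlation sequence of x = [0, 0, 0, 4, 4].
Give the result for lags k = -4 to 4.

r_xx[k] = sum_m x[m]*x[m+k], indexed from 0, for k = -4 to 4:
  r_xx[-4] = x[4]*x[0] = 0
  r_xx[-3] = x[3]*x[0] + x[4]*x[1] = 0
  r_xx[-2] = x[2]*x[0] + x[3]*x[1] + x[4]*x[2] = 0
  r_xx[-1] = x[1]*x[0] + x[2]*x[1] + x[3]*x[2] + x[4]*x[3] = 16
  r_xx[0] = x[0]*x[0] + x[1]*x[1] + x[2]*x[2] + x[3]*x[3] + x[4]*x[4] = 32
  r_xx[1] = x[0]*x[1] + x[1]*x[2] + x[2]*x[3] + x[3]*x[4] = 16
  r_xx[2] = x[0]*x[2] + x[1]*x[3] + x[2]*x[4] = 0
  r_xx[3] = x[0]*x[3] + x[1]*x[4] = 0
  r_xx[4] = x[0]*x[4] = 0
r_xx = [0, 0, 0, 16, 32, 16, 0, 0, 0]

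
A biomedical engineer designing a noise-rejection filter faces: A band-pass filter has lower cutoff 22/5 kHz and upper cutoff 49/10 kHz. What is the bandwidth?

Bandwidth = f_high - f_low
= 49/10 kHz - 22/5 kHz = 1/2 kHz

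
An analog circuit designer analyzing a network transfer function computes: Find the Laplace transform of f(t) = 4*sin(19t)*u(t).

Standard pair: sin(wt)*u(t) <-> w/(s^2+w^2)
With w = 19: L{4*sin(19t)*u(t)} = 76/(s^2+361)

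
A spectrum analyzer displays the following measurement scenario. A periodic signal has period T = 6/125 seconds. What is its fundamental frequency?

The fundamental frequency is the reciprocal of the period.
f = 1/T = 1/(6/125) = 125/6 Hz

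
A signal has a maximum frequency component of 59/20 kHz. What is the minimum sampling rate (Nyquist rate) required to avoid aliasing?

By the Nyquist-Shannon sampling theorem,
the minimum sampling rate (Nyquist rate) must be at least 2 * f_max.
Nyquist rate = 2 * 59/20 kHz = 59/10 kHz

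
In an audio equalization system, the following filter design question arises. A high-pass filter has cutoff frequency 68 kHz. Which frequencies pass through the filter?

A high-pass filter passes all frequencies above the cutoff frequency 68 kHz and attenuates lower frequencies.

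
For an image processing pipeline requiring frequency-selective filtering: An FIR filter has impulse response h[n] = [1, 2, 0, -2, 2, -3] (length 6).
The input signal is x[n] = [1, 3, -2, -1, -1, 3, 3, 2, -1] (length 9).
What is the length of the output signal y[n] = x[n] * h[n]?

For linear convolution, the output length is:
len(y) = len(x) + len(h) - 1 = 9 + 6 - 1 = 14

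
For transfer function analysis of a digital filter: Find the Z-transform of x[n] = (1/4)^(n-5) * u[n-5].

Time-shifting property: if X(z) = Z{x[n]}, then Z{x[n-d]} = z^(-d) * X(z)
X(z) = z/(z - 1/4) for x[n] = (1/4)^n * u[n]
Z{x[n-5]} = z^(-5) * z/(z - 1/4) = z^(-4)/(z - 1/4)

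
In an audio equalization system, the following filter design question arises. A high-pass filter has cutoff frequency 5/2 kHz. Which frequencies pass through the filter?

A high-pass filter passes all frequencies above the cutoff frequency 5/2 kHz and attenuates lower frequencies.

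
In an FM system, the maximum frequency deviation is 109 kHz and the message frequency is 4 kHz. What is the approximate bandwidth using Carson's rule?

Carson's rule: BW = 2*(delta_f + f_m)
= 2*(109 + 4) kHz = 226 kHz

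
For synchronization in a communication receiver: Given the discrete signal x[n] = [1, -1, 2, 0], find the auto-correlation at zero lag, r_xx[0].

The auto-correlation at zero lag r_xx[0] equals the signal energy.
r_xx[0] = sum of x[n]^2 = 1^2 + (-1)^2 + 2^2 + 0^2
= 1 + 1 + 4 + 0 = 6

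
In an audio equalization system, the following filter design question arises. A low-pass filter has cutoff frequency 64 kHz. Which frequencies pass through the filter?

A low-pass filter passes all frequencies below the cutoff frequency 64 kHz and attenuates higher frequencies.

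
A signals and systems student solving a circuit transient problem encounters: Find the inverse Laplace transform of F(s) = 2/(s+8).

Standard pair: k/(s+a) <-> k*e^(-at)*u(t)
With k=2, a=8: f(t) = 2*e^(-8t)*u(t)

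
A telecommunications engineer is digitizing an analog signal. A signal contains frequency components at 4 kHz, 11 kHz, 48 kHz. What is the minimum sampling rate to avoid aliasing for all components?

The highest frequency component is f_max = 48 kHz.
Nyquist rate = 2 * f_max = 2 * 48 kHz = 96 kHz.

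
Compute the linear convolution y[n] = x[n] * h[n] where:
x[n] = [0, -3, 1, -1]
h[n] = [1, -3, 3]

y[n] = sum_k x[k]*h[n-k]. Output length = len(x) + len(h) - 1 = 4 + 3 - 1 = 6.
y[0] = 0*1 = 0
y[1] = -3*1 + 0*-3 = -3
y[2] = 1*1 + -3*-3 + 0*3 = 10
y[3] = -1*1 + 1*-3 + -3*3 = -13
y[4] = -1*-3 + 1*3 = 6
y[5] = -1*3 = -3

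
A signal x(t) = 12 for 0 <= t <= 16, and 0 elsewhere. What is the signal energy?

Energy = integral of |x(t)|^2 dt over the signal duration
= 12^2 * 16 = 144 * 16 = 2304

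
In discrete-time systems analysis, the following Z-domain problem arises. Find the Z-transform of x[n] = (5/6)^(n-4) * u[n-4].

Time-shifting property: if X(z) = Z{x[n]}, then Z{x[n-d]} = z^(-d) * X(z)
X(z) = z/(z - 5/6) for x[n] = (5/6)^n * u[n]
Z{x[n-4]} = z^(-4) * z/(z - 5/6) = z^(-3)/(z - 5/6)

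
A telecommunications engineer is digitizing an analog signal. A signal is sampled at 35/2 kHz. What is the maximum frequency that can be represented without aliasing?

The maximum frequency that can be represented without aliasing
is the Nyquist frequency: f_max = f_s / 2 = 35/2 kHz / 2 = 35/4 kHz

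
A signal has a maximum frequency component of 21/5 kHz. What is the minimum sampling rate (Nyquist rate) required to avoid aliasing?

By the Nyquist-Shannon sampling theorem,
the minimum sampling rate (Nyquist rate) must be at least 2 * f_max.
Nyquist rate = 2 * 21/5 kHz = 42/5 kHz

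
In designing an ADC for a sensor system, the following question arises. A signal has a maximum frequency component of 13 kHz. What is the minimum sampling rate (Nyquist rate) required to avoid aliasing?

By the Nyquist-Shannon sampling theorem,
the minimum sampling rate (Nyquist rate) must be at least 2 * f_max.
Nyquist rate = 2 * 13 kHz = 26 kHz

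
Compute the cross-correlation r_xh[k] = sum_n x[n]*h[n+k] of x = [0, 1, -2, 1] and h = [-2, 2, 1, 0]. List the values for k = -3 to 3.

Both sequences indexed from 0 and zero outside their support.
Lags with overlap: k = -3 to 3.
  r_xh[-3] = x[3]*h[0] = -2
  r_xh[-2] = x[2]*h[0] + x[3]*h[1] = 6
  r_xh[-1] = x[1]*h[0] + x[2]*h[1] + x[3]*h[2] = -5
  r_xh[0] = x[0]*h[0] + x[1]*h[1] + x[2]*h[2] + x[3]*h[3] = 0
  r_xh[1] = x[0]*h[1] + x[1]*h[2] + x[2]*h[3] = 1
  r_xh[2] = x[0]*h[2] + x[1]*h[3] = 0
  r_xh[3] = x[0]*h[3] = 0
r_xh = [-2, 6, -5, 0, 1, 0, 0] (for k = -3, ..., 3)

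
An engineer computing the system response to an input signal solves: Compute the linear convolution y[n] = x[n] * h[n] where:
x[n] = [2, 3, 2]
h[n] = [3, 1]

y[n] = sum_k x[k]*h[n-k]. Output length = len(x) + len(h) - 1 = 3 + 2 - 1 = 4.
y[0] = 2*3 = 6
y[1] = 3*3 + 2*1 = 11
y[2] = 2*3 + 3*1 = 9
y[3] = 2*1 = 2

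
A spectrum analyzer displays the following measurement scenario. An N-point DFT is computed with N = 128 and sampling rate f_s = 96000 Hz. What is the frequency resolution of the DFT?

DFT frequency resolution = f_s / N
= 96000 / 128 = 750 Hz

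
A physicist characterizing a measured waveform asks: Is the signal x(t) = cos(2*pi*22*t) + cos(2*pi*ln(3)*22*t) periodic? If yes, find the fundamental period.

f1 = 22 Hz, f2 = 22*ln(3) Hz
Ratio f2/f1 = ln(3), which is irrational.
Since the frequency ratio is irrational, no common period exists.
The signal is not periodic.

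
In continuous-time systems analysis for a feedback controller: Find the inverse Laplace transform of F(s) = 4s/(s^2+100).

Standard pair: s/(s^2+w^2) <-> cos(wt)*u(t)
With k=4, w=10: f(t) = 4*cos(10t)*u(t)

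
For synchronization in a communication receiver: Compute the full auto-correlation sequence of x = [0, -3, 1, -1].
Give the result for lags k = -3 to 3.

r_xx[k] = sum_m x[m]*x[m+k], indexed from 0, for k = -3 to 3:
  r_xx[-3] = x[3]*x[0] = 0
  r_xx[-2] = x[2]*x[0] + x[3]*x[1] = 3
  r_xx[-1] = x[1]*x[0] + x[2]*x[1] + x[3]*x[2] = -4
  r_xx[0] = x[0]*x[0] + x[1]*x[1] + x[2]*x[2] + x[3]*x[3] = 11
  r_xx[1] = x[0]*x[1] + x[1]*x[2] + x[2]*x[3] = -4
  r_xx[2] = x[0]*x[2] + x[1]*x[3] = 3
  r_xx[3] = x[0]*x[3] = 0
r_xx = [0, 3, -4, 11, -4, 3, 0]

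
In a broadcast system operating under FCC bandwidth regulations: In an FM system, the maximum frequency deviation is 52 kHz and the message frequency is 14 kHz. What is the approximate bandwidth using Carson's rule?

Carson's rule: BW = 2*(delta_f + f_m)
= 2*(52 + 14) kHz = 132 kHz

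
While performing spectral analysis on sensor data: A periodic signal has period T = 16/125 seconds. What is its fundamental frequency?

The fundamental frequency is the reciprocal of the period.
f = 1/T = 1/(16/125) = 125/16 Hz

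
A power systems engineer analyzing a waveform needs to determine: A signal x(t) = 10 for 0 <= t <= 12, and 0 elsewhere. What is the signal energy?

Energy = integral of |x(t)|^2 dt over the signal duration
= 10^2 * 12 = 100 * 12 = 1200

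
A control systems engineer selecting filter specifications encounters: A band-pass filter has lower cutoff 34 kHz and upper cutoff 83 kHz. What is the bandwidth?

Bandwidth = f_high - f_low
= 83 kHz - 34 kHz = 49 kHz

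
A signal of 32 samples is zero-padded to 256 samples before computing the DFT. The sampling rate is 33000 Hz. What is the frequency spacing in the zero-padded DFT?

Original DFT: N = 32, resolution = f_s/N = 33000/32 = 4125/4 Hz
Zero-padded DFT: N = 256, resolution = f_s/N = 33000/256 = 4125/32 Hz
Zero-padding interpolates the spectrum (finer frequency grid)
but does NOT improve the true spectral resolution (ability to resolve close frequencies).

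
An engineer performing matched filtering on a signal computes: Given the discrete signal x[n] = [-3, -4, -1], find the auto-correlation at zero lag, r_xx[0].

The auto-correlation at zero lag r_xx[0] equals the signal energy.
r_xx[0] = sum of x[n]^2 = (-3)^2 + (-4)^2 + (-1)^2
= 9 + 16 + 1 = 26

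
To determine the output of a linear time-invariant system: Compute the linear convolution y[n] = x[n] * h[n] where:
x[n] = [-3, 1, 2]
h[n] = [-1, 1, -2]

y[n] = sum_k x[k]*h[n-k]. Output length = len(x) + len(h) - 1 = 3 + 3 - 1 = 5.
y[0] = -3*-1 = 3
y[1] = 1*-1 + -3*1 = -4
y[2] = 2*-1 + 1*1 + -3*-2 = 5
y[3] = 2*1 + 1*-2 = 0
y[4] = 2*-2 = -4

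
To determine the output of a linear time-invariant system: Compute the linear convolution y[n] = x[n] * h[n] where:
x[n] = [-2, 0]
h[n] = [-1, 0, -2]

y[n] = sum_k x[k]*h[n-k]. Output length = len(x) + len(h) - 1 = 2 + 3 - 1 = 4.
y[0] = -2*-1 = 2
y[1] = 0*-1 + -2*0 = 0
y[2] = 0*0 + -2*-2 = 4
y[3] = 0*-2 = 0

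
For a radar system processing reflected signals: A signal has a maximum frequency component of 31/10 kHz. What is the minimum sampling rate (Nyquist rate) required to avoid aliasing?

By the Nyquist-Shannon sampling theorem,
the minimum sampling rate (Nyquist rate) must be at least 2 * f_max.
Nyquist rate = 2 * 31/10 kHz = 31/5 kHz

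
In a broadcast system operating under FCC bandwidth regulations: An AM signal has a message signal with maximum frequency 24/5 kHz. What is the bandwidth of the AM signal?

In AM (double-sideband), the bandwidth is twice the message frequency.
BW = 2 * f_m = 2 * 24/5 kHz = 48/5 kHz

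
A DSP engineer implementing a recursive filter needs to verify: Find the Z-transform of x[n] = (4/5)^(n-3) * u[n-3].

Time-shifting property: if X(z) = Z{x[n]}, then Z{x[n-d]} = z^(-d) * X(z)
X(z) = z/(z - 4/5) for x[n] = (4/5)^n * u[n]
Z{x[n-3]} = z^(-3) * z/(z - 4/5) = z^(-2)/(z - 4/5)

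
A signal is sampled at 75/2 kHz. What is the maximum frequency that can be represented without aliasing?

The maximum frequency that can be represented without aliasing
is the Nyquist frequency: f_max = f_s / 2 = 75/2 kHz / 2 = 75/4 kHz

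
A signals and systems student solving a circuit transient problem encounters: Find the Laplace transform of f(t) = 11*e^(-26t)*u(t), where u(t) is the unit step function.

Standard Laplace transform pair:
e^(-at)*u(t) <-> 1/(s+a)
With a = 26: L{11*e^(-26t)*u(t)} = 11/(s+26), ROC: Re(s) > -26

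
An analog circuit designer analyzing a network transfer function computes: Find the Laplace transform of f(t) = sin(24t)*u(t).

Standard pair: sin(wt)*u(t) <-> w/(s^2+w^2)
With w = 24: L{sin(24t)*u(t)} = 24/(s^2+576)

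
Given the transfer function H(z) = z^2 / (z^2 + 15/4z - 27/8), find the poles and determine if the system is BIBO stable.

Poles are roots of the denominator: z^2 + 15/4z - 27/8 = 0.
Quadratic formula: z = [-(15/4) +/- sqrt((15/4)^2 - 4*(-27/8))] / 2
Discriminant = 225/16 + 27/2 = 441/16; sqrt = 21/4.
z = (-15/4 +/- 21/4) / 2 => z = 3/4 or z = -9/2.
|p1| = 9/2, |p2| = 3/4.
For BIBO stability, all poles must lie inside the unit circle (|p| < 1).
System is UNSTABLE since at least one |p| >= 1.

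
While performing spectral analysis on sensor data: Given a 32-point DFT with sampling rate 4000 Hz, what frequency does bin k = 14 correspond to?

The frequency of DFT bin k is: f_k = k * f_s / N
f_14 = 14 * 4000 / 32 = 1750 Hz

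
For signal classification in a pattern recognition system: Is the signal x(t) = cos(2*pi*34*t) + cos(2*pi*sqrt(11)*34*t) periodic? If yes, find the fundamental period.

f1 = 34 Hz, f2 = 34*sqrt(11) Hz
Ratio f2/f1 = sqrt(11), which is irrational.
Since the frequency ratio is irrational, no common period exists.
The signal is not periodic.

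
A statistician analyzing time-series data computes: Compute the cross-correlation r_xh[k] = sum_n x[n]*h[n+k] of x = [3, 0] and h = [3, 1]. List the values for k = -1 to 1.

Both sequences indexed from 0 and zero outside their support.
Lags with overlap: k = -1 to 1.
  r_xh[-1] = x[1]*h[0] = 0
  r_xh[0] = x[0]*h[0] + x[1]*h[1] = 9
  r_xh[1] = x[0]*h[1] = 3
r_xh = [0, 9, 3] (for k = -1, ..., 1)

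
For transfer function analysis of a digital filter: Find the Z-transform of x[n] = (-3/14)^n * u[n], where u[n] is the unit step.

The Z-transform of a^n * u[n] is z/(z-a) for |z| > |a|.
Here a = -3/14, so X(z) = z/(z - (-3/14)) = 14z/(14z + 3)
ROC: |z| > 3/14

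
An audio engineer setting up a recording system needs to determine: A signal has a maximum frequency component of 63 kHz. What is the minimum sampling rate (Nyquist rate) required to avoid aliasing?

By the Nyquist-Shannon sampling theorem,
the minimum sampling rate (Nyquist rate) must be at least 2 * f_max.
Nyquist rate = 2 * 63 kHz = 126 kHz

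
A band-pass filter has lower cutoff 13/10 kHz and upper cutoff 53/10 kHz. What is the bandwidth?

Bandwidth = f_high - f_low
= 53/10 kHz - 13/10 kHz = 4 kHz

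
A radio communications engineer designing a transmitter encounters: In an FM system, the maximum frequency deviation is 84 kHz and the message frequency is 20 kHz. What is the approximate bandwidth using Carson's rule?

Carson's rule: BW = 2*(delta_f + f_m)
= 2*(84 + 20) kHz = 208 kHz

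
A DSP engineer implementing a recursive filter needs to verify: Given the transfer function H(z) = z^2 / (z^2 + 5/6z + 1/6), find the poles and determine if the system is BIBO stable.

Poles are roots of the denominator: z^2 + 5/6z + 1/6 = 0.
Quadratic formula: z = [-(5/6) +/- sqrt((5/6)^2 - 4*(1/6))] / 2
Discriminant = 25/36 - 2/3 = 1/36; sqrt = 1/6.
z = (-5/6 +/- 1/6) / 2 => z = -1/3 or z = -1/2.
|p1| = 1/2, |p2| = 1/3.
For BIBO stability, all poles must lie inside the unit circle (|p| < 1).
System is STABLE since both |p| < 1.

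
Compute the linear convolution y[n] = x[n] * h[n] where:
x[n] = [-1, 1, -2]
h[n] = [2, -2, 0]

y[n] = sum_k x[k]*h[n-k]. Output length = len(x) + len(h) - 1 = 3 + 3 - 1 = 5.
y[0] = -1*2 = -2
y[1] = 1*2 + -1*-2 = 4
y[2] = -2*2 + 1*-2 + -1*0 = -6
y[3] = -2*-2 + 1*0 = 4
y[4] = -2*0 = 0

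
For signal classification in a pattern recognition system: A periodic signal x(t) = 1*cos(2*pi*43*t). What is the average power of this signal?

Average power of A*cos(wt) is A^2/2.
P = 1^2 / 2 = 1/2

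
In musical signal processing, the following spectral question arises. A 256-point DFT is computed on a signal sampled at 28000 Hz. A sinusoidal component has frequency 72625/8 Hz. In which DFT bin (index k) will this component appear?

DFT frequency resolution = f_s/N = 28000/256 = 875/8 Hz
Bin index k = f_signal / resolution = 72625/8 / 875/8 = 83
The signal frequency 72625/8 Hz falls in DFT bin k = 83.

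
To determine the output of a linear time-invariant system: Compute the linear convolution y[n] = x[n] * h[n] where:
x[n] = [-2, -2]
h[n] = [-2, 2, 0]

y[n] = sum_k x[k]*h[n-k]. Output length = len(x) + len(h) - 1 = 2 + 3 - 1 = 4.
y[0] = -2*-2 = 4
y[1] = -2*-2 + -2*2 = 0
y[2] = -2*2 + -2*0 = -4
y[3] = -2*0 = 0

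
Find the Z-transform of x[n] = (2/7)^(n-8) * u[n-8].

Time-shifting property: if X(z) = Z{x[n]}, then Z{x[n-d]} = z^(-d) * X(z)
X(z) = z/(z - 2/7) for x[n] = (2/7)^n * u[n]
Z{x[n-8]} = z^(-8) * z/(z - 2/7) = z^(-7)/(z - 2/7)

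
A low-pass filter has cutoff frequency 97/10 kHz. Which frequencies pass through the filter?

A low-pass filter passes all frequencies below the cutoff frequency 97/10 kHz and attenuates higher frequencies.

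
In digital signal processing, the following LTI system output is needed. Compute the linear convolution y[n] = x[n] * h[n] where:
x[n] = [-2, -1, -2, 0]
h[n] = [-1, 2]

y[n] = sum_k x[k]*h[n-k]. Output length = len(x) + len(h) - 1 = 4 + 2 - 1 = 5.
y[0] = -2*-1 = 2
y[1] = -1*-1 + -2*2 = -3
y[2] = -2*-1 + -1*2 = 0
y[3] = 0*-1 + -2*2 = -4
y[4] = 0*2 = 0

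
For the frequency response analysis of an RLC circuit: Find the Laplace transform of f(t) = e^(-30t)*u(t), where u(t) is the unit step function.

Standard Laplace transform pair:
e^(-at)*u(t) <-> 1/(s+a)
With a = 30: L{e^(-30t)*u(t)} = 1/(s+30), ROC: Re(s) > -30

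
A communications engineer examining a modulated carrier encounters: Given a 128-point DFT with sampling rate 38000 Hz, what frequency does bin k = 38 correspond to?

The frequency of DFT bin k is: f_k = k * f_s / N
f_38 = 38 * 38000 / 128 = 45125/4 Hz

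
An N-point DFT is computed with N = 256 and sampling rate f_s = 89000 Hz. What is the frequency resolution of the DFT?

DFT frequency resolution = f_s / N
= 89000 / 256 = 11125/32 Hz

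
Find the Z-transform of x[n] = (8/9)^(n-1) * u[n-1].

Time-shifting property: if X(z) = Z{x[n]}, then Z{x[n-d]} = z^(-d) * X(z)
X(z) = z/(z - 8/9) for x[n] = (8/9)^n * u[n]
Z{x[n-1]} = z^(-1) * z/(z - 8/9) = 1/(z - 8/9)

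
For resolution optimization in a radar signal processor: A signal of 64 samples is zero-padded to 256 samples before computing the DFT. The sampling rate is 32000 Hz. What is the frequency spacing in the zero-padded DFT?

Original DFT: N = 64, resolution = f_s/N = 32000/64 = 500 Hz
Zero-padded DFT: N = 256, resolution = f_s/N = 32000/256 = 125 Hz
Zero-padding interpolates the spectrum (finer frequency grid)
but does NOT improve the true spectral resolution (ability to resolve close frequencies).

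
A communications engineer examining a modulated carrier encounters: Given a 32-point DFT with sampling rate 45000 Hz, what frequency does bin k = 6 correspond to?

The frequency of DFT bin k is: f_k = k * f_s / N
f_6 = 6 * 45000 / 32 = 16875/2 Hz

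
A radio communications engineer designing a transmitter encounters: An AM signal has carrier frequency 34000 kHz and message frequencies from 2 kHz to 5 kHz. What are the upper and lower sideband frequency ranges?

Upper sideband (USB) = fc + [fm_low, fm_high] = 34000 + [2, 5] = [34002, 34005] kHz
Lower sideband (LSB) = fc - [fm_high, fm_low] = 34000 - [5, 2] = [33995, 33998] kHz
Total occupied spectrum: 33995 kHz to 34005 kHz (plus carrier at 34000 kHz)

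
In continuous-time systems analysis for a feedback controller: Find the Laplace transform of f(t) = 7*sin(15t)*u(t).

Standard pair: sin(wt)*u(t) <-> w/(s^2+w^2)
With w = 15: L{7*sin(15t)*u(t)} = 105/(s^2+225)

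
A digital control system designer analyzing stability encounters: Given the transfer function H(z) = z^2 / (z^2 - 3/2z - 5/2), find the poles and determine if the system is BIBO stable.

Poles are roots of the denominator: z^2 - 3/2z - 5/2 = 0.
Quadratic formula: z = [-(-3/2) +/- sqrt((-3/2)^2 - 4*(-5/2))] / 2
Discriminant = 9/4 + 10 = 49/4; sqrt = 7/2.
z = (3/2 +/- 7/2) / 2 => z = 5/2 or z = -1.
|p1| = 5/2, |p2| = 1.
For BIBO stability, all poles must lie inside the unit circle (|p| < 1).
System is UNSTABLE since at least one |p| >= 1.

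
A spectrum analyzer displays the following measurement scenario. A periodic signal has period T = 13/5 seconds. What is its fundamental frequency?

The fundamental frequency is the reciprocal of the period.
f = 1/T = 1/(13/5) = 5/13 Hz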